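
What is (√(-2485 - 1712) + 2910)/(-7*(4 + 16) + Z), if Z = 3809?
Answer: 970/1223 + I*√4197/3669 ≈ 0.79313 + 0.017657*I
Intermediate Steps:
(√(-2485 - 1712) + 2910)/(-7*(4 + 16) + Z) = (√(-2485 - 1712) + 2910)/(-7*(4 + 16) + 3809) = (√(-4197) + 2910)/(-7*20 + 3809) = (I*√4197 + 2910)/(-140 + 3809) = (2910 + I*√4197)/3669 = (2910 + I*√4197)*(1/3669) = 970/1223 + I*√4197/3669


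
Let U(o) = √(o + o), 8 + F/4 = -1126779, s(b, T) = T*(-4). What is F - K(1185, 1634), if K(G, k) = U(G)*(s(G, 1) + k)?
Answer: -4507148 - 1630*√2370 ≈ -4.5865e+6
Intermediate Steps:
s(b, T) = -4*T
F = -4507148 (F = -32 + 4*(-1126779) = -32 - 4507116 = -4507148)
U(o) = √2*√o (U(o) = √(2*o) = √2*√o)
K(G, k) = √2*√G*(-4 + k) (K(G, k) = (√2*√G)*(-4*1 + k) = (√2*√G)*(-4 + k) = √2*√G*(-4 + k))
F - K(1185, 1634) = -4507148 - √2*√1185*(-4 + 1634) = -4507148 - √2*√1185*1630 = -4507148 - 1630*√2370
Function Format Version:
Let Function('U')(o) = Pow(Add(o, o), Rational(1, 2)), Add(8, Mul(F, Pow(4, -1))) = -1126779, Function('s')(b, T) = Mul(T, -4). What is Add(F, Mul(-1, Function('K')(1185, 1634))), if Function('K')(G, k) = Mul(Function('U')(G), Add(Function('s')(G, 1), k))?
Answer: Add(-4507148, Mul(-1630, Pow(2370, Rational(1, 2)))) ≈ -4.5865e+6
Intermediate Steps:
Function('s')(b, T) = Mul(-4, T)
F = -4507148 (F = Add(-32, Mul(4, -1126779)) = Add(-32, -4507116) = -4507148)
Function('U')(o) = Mul(Pow(2, Rational(1, 2)), Pow(o, Rational(1, 2))) (Function('U')(o) = Pow(Mul(2, o), Rational(1, 2)) = Mul(Pow(2, Rational(1, 2)), Pow(o, Rational(1, 2))))
Function('K')(G, k) = Mul(Pow(2, Rational(1, 2)), Pow(G, Rational(1, 2)), Add(-4, k)) (Function('K')(G, k) = Mul(Mul(Pow(2, Rational(1, 2)), Pow(G, Rational(1, 2))), Add(Mul(-4, 1), k)) = Mul(Mul(Pow(2, Rational(1, 2)), Pow(G, Rational(1, 2))), Add(-4, k)) = Mul(Pow(2, Rational(1, 2)), Pow(G, Rational(1, 2)), Add(-4, k)))
Add(F, Mul(-1, Function('K')(1185, 1634))) = Add(-4507148, Mul(-1, Mul(Pow(2, Rational(1, 2)), Pow(1185, Rational(1, 2)), Add(-4, 1634)))) = Add(-4507148, Mul(-1, Mul(Pow(2, Rational(1, 2)), Pow(1185, Rational(1, 2)), 1630))) = Add(-4507148, Mul(-1, Mul(1630, Pow(2370, Rational(1, 2))))) = Add(-4507148, Mul(-1630, Pow(2370, Rational(1, 2))))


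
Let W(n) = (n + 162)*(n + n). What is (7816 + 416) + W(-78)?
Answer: -4872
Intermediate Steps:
W(n) = 2*n*(162 + n) (W(n) = (162 + n)*(2*n) = 2*n*(162 + n))
(7816 + 416) + W(-78) = (7816 + 416) + 2*(-78)*(162 - 78) = 8232 + 2*(-78)*84 = 8232 - 13104 = -4872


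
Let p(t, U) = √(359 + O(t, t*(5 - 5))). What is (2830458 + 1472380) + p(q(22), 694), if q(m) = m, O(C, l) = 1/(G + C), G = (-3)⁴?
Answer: 4302838 + √3808734/103 ≈ 4.3029e+6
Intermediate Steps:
G = 81
O(C, l) = 1/(81 + C)
p(t, U) = √(359 + 1/(81 + t))
(2830458 + 1472380) + p(q(22), 694) = (2830458 + 1472380) + √((29080 + 359*22)/(81 + 22)) = 4302838 + √((29080 + 7898)/103) = 4302838 + √((1/103)*36978) = 4302838 + √(36978/103) = 4302838 + √3808734/103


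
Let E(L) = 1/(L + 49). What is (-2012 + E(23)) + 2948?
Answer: 67393/72 ≈ 936.01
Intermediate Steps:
E(L) = 1/(49 + L)
(-2012 + E(23)) + 2948 = (-2012 + 1/(49 + 23)) + 2948 = (-2012 + 1/72) + 2948 = -144863/72 + 2948 = 67393/72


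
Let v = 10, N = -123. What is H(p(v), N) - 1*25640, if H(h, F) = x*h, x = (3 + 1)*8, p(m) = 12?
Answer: -25256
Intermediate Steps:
x = 32 (x = 4*8 = 32)
H(h, F) = 32*h
H(p(v), N) - 1*25640 = 32*12 - 1*25640 = 384 - 25640 = -25256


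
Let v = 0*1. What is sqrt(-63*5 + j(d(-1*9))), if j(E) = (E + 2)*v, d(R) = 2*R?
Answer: 3*I*sqrt(35) ≈ 17.748*I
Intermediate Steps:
v = 0
j(E) = 0 (j(E) = (E + 2)*0 = (2 + E)*0 = 0)
sqrt(-63*5 + j(d(-1*9))) = sqrt(-63*5 + 0) = sqrt(-315 + 0) = sqrt(-315) = 3*I*sqrt(35)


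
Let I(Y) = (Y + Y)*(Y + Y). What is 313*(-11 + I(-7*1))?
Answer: 57905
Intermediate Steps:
I(Y) = 4*Y**2 (I(Y) = (2*Y)*(2*Y) = 4*Y**2)
313*(-11 + I(-7*1)) = 313*(-11 + 4*(-7*1)**2) = 313*(-11 + 4*(-7)**2) = 313*(-11 + 4*49) = 313*(-11 + 196) = 313*185 = 57905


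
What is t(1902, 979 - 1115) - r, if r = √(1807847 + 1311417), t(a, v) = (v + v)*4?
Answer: -1088 - 4*√194954 ≈ -2854.1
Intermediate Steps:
t(a, v) = 8*v (t(a, v) = (2*v)*4 = 8*v)
r = 4*√194954 (r = √3119264 = 4*√194954 ≈ 1766.1)
t(1902, 979 - 1115) - r = 8*(979 - 1115) - 4*√194954 = 8*(-136) - 4*√194954 = -1088 - 4*√194954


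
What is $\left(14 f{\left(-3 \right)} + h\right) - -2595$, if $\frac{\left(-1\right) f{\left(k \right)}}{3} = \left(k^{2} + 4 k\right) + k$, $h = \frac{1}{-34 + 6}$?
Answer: $\frac{79715}{28} \approx 2847.0$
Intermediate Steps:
$h = - \frac{1}{28}$ ($h = \frac{1}{-28} = - \frac{1}{28} \approx -0.035714$)
$f{\left(k \right)} = - 15 k - 3 k^{2}$ ($f{\left(k \right)} = - 3 \left(\left(k^{2} + 4 k\right) + k\right) = - 3 \left(k^{2} + 5 k\right) = - 15 k - 3 k^{2}$)
$\left(14 f{\left(-3 \right)} + h\right) - -2595 = \left(14 \left(\left(-3\right) \left(-3\right) \left(5 - 3\right)\right) - \frac{1}{28}\right) - -2595 = \left(14 \left(\left(-3\right) \left(-3\right) 2\right) - \frac{1}{28}\right) + 2595 = \left(14 \cdot 18 - \frac{1}{28}\right) + 2595 = \left(252 - \frac{1}{28}\right) + 2595 = \frac{7055}{28} + 2595 = \frac{79715}{28}$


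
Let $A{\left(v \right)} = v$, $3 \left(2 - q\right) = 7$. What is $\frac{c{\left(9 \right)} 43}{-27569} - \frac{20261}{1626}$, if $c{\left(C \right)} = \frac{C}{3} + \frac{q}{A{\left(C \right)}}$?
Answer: $- \frac{5029044061}{403444746} \approx -12.465$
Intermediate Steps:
$q = - \frac{1}{3}$ ($q = 2 - \frac{7}{3} = - \frac{1}{3} \approx -0.33333$)
$c{\left(C \right)} = - \frac{1}{3 C} + \frac{C}{3}$ ($c{\left(C \right)} = \frac{C}{3} - \frac{1}{3 C} = - \frac{1}{3 C} + \frac{C}{3}$)
$\frac{c{\left(9 \right)} 43}{-27569} - \frac{20261}{1626} = \frac{\frac{-1 + 9^{2}}{3 \cdot 9} \cdot 43}{-27569} - \frac{20261}{1626} = \frac{1}{3} \cdot \frac{1}{9} \left(-1 + 81\right) 43 \left(- \frac{1}{27569}\right) - \frac{20261}{1626} = \frac{1}{3} \cdot \frac{1}{9} \cdot 80 \cdot 43 \left(- \frac{1}{27569}\right) - \frac{20261}{1626} = \frac{80}{27} \cdot 43 \left(- \frac{1}{27569}\right) - \frac{20261}{1626} = \frac{3440}{27} \left(- \frac{1}{27569}\right) - \frac{20261}{1626} = - \frac{3440}{744363} - \frac{20261}{1626} = - \frac{5029044061}{403444746}$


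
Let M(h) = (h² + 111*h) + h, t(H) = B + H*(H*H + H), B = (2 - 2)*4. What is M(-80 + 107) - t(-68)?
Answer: 313561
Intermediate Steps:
B = 0 (B = 0*4 = 0)
t(H) = H*(H + H²) (t(H) = 0 + H*(H*H + H) = 0 + H*(H² + H) = 0 + H*(H + H²) = H*(H + H²))
M(h) = h² + 112*h
M(-80 + 107) - t(-68) = (-80 + 107)*(112 + (-80 + 107)) - (-68)²*(1 - 68) = 27*(112 + 27) - 4624*(-67) = 27*139 - 1*(-309808) = 3753 + 309808 = 313561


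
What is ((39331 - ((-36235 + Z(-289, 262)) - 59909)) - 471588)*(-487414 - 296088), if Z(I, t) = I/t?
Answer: 34498108996067/131 ≈ 2.6334e+11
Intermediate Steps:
((39331 - ((-36235 + Z(-289, 262)) - 59909)) - 471588)*(-487414 - 296088) = ((39331 - ((-36235 - 289/262) - 59909)) - 471588)*(-487414 - 296088) = ((39331 - ((-36235 - 289*1/262) - 59909)) - 471588)*(-783502) = ((39331 - ((-36235 - 289/262) - 59909)) - 471588)*(-783502) = ((39331 - (-9493859/262 - 59909)) - 471588)*(-783502) = ((39331 - 1*(-25190017/262)) - 471588)*(-783502) = ((39331 + 25190017/262) - 471588)*(-783502) = (35494739/262 - 471588)*(-783502) = -88061317/262*(-783502) = 34498108996067/131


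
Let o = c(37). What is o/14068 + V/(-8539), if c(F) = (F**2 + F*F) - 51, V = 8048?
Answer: -90274971/120126652 ≈ -0.75150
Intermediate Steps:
c(F) = -51 + 2*F**2 (c(F) = (F**2 + F**2) - 51 = 2*F**2 - 51 = -51 + 2*F**2)
o = 2687 (o = -51 + 2*37**2 = -51 + 2*1369 = -51 + 2738 = 2687)
o/14068 + V/(-8539) = 2687/14068 + 8048/(-8539) = 2687*(1/14068) + 8048*(-1/8539) = 2687/14068 - 8048/8539 = -90274971/120126652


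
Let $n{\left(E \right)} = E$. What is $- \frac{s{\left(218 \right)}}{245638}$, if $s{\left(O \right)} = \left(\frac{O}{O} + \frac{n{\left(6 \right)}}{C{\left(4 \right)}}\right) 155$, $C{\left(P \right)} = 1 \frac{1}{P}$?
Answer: $- \frac{3875}{245638} \approx -0.015775$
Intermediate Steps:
$C{\left(P \right)} = \frac{1}{P}$
$s{\left(O \right)} = 3875$ ($s{\left(O \right)} = \left(\frac{O}{O} + \frac{6}{\frac{1}{4}}\right) 155 = \left(1 + 6 \frac{1}{\frac{1}{4}}\right) 155 = \left(1 + 6 \cdot 4\right) 155 = \left(1 + 24\right) 155 = 25 \cdot 155 = 3875$)
$- \frac{s{\left(218 \right)}}{245638} = - \frac{3875}{245638}$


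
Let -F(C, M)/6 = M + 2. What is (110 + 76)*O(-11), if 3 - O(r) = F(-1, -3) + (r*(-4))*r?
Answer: 89466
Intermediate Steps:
F(C, M) = -12 - 6*M (F(C, M) = -6*(M + 2) = -6*(2 + M) = -12 - 6*M)
O(r) = -3 + 4*r² (O(r) = 3 - ((-12 - 6*(-3)) + (r*(-4))*r) = 3 - ((-12 + 18) + (-4*r)*r) = 3 - (6 - 4*r²) = 3 + (-6 + 4*r²) = -3 + 4*r²)
(110 + 76)*O(-11) = (110 + 76)*(-3 + 4*(-11)²) = 186*(-3 + 4*121) = 186*(-3 + 484) = 186*481 = 89466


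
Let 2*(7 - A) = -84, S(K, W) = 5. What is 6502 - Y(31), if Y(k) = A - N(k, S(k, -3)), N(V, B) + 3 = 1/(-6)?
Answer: 38699/6 ≈ 6449.8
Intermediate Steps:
N(V, B) = -19/6 (N(V, B) = -3 + 1/(-6) = -3 - ⅙ = -19/6)
A = 49 (A = 7 - ½*(-84) = 7 + 42 = 49)
Y(k) = 313/6 (Y(k) = 49 - 1*(-19/6) = 49 + 19/6 = 313/6)
6502 - Y(31) = 6502 - 1*313/6 = 6502 - 313/6 = 38699/6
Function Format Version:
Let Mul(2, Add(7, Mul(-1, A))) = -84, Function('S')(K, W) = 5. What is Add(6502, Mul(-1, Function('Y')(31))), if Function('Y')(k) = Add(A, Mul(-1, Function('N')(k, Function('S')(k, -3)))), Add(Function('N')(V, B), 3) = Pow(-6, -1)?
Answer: Rational(38699, 6) ≈ 6449.8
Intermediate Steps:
Function('N')(V, B) = Rational(-19, 6) (Function('N')(V, B) = Add(-3, Pow(-6, -1)) = Add(-3, Rational(-1, 6)) = Rational(-19, 6))
A = 49 (A = Add(7, Mul(Rational(-1, 2), -84)) = Add(7, 42) = 49)
Function('Y')(k) = Rational(313, 6) (Function('Y')(k) = Add(49, Mul(-1, Rational(-19, 6))) = Add(49, Rational(19, 6)) = Rational(313, 6))
Add(6502, Mul(-1, Function('Y')(31))) = Add(6502, Mul(-1, Rational(313, 6))) = Add(6502, Rational(-313, 6)) = Rational(38699, 6)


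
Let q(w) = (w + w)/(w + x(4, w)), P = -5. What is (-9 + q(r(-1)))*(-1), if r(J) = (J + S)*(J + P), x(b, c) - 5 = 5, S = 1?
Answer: 9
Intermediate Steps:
x(b, c) = 10 (x(b, c) = 5 + 5 = 10)
r(J) = (1 + J)*(-5 + J) (r(J) = (J + 1)*(J - 5) = (1 + J)*(-5 + J))
q(w) = 2*w/(10 + w) (q(w) = (w + w)/(w + 10) = (2*w)/(10 + w) = 2*w/(10 + w))
(-9 + q(r(-1)))*(-1) = (-9 + 2*(-5 + (-1)² - 4*(-1))/(10 + (-5 + (-1)² - 4*(-1))))*(-1) = (-9 + 2*(-5 + 1 + 4)/(10 + (-5 + 1 + 4)))*(-1) = (-9 + 2*0/(10 + 0))*(-1) = (-9 + 2*0/10)*(-1) = (-9 + 2*0*(⅒))*(-1) = (-9 + 0)*(-1) = -9*(-1) = 9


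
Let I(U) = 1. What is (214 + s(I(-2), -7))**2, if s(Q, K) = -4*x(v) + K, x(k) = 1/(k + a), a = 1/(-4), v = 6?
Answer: 22515025/529 ≈ 42562.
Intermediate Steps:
a = -1/4 ≈ -0.25000
x(k) = 1/(-1/4 + k) (x(k) = 1/(k - 1/4) = 1/(-1/4 + k))
s(Q, K) = -16/23 + K (s(Q, K) = -16/(-1 + 4*6) + K = -16/(-1 + 24) + K = -16/23 + K)
(214 + s(I(-2), -7))**2 = (214 + (-16/23 - 7))**2 = (214 - 177/23)**2 = (4745/23)**2 = 22515025/529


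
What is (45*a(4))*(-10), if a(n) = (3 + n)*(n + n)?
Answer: -25200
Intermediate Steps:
a(n) = 2*n*(3 + n) (a(n) = (3 + n)*(2*n) = 2*n*(3 + n))
(45*a(4))*(-10) = (45*(2*4*(3 + 4)))*(-10) = (45*(2*4*7))*(-10) = (45*56)*(-10) = 2520*(-10) = -25200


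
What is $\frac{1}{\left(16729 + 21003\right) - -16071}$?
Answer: $\frac{1}{53803} \approx 1.8586 \cdot 10^{-5}$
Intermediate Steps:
$\frac{1}{\left(16729 + 21003\right) - -16071} = \frac{1}{37732 + 16071} = \frac{1}{53803}$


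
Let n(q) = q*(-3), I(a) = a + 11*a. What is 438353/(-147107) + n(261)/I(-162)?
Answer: -27295313/10591704 ≈ -2.5770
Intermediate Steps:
I(a) = 12*a
n(q) = -3*q
438353/(-147107) + n(261)/I(-162) = 438353/(-147107) + (-3*261)/((12*(-162))) = 438353*(-1/147107) - 783/(-1944) = -438353/147107 - 783*(-1/1944) = -438353/147107 + 29/72 = -27295313/10591704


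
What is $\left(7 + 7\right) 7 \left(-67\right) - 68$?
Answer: $-6634$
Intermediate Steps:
$\left(7 + 7\right) 7 \left(-67\right) - 68 = 14 \cdot 7 \left(-67\right) - 68 = 98 \left(-67\right) - 68 = -6566 - 68 = -6634$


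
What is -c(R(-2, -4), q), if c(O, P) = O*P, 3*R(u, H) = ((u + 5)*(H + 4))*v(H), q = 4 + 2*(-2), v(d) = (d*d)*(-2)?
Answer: 0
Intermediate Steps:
v(d) = -2*d**2 (v(d) = d**2*(-2) = -2*d**2)
q = 0 (q = 4 - 4 = 0)
R(u, H) = -2*H**2*(4 + H)*(5 + u)/3 (R(u, H) = (((u + 5)*(H + 4))*(-2*H**2))/3 = (((5 + u)*(4 + H))*(-2*H**2))/3 = (((4 + H)*(5 + u))*(-2*H**2))/3 = (-2*H**2*(4 + H)*(5 + u))/3 = -2*H**2*(4 + H)*(5 + u)/3)
-c(R(-2, -4), q) = -(2/3)*(-4)**2*(-20 - 5*(-4) - 4*(-2) - 1*(-4)*(-2))*0 = -(2/3)*16*(-20 + 20 + 8 - 8)*0 = -(2/3)*16*0*0 = -0*0 = -1*0 = 0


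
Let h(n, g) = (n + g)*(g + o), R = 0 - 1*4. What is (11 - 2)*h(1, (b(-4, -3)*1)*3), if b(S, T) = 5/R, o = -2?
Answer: 2277/16 ≈ 142.31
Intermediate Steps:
R = -4 (R = 0 - 4 = -4)
b(S, T) = -5/4 (b(S, T) = 5/(-4) = 5*(-1/4) = -5/4)
h(n, g) = (-2 + g)*(g + n) (h(n, g) = (n + g)*(g - 2) = (g + n)*(-2 + g) = (-2 + g)*(g + n))
(11 - 2)*h(1, (b(-4, -3)*1)*3) = (11 - 2)*((-5/4*1*3)**2 - 2*(-5/4*1)*3 - 2*1 + (-5/4*1*3)*1) = 9*((-5/4*3)**2 - (-5)*3/2 - 2 - 5/4*3*1) = 9*((-15/4)**2 - 2*(-15/4) - 2 - 15/4*1) = 9*(225/16 + 15/2 - 2 - 15/4) = 9*(253/16) = 2277/16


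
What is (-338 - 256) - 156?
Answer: -750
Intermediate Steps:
(-338 - 256) - 156 = -594 - 156 = -750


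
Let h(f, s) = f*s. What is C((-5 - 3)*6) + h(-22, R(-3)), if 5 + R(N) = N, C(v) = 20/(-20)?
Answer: 175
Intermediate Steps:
C(v) = -1 (C(v) = 20*(-1/20) = -1)
R(N) = -5 + N
C((-5 - 3)*6) + h(-22, R(-3)) = -1 - 22*(-5 - 3) = -1 - 22*(-8) = -1 + 176 = 175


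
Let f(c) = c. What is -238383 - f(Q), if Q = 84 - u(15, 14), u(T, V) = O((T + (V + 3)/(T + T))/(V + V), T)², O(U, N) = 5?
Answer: -238442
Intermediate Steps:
u(T, V) = 25 (u(T, V) = 5² = 25)
Q = 59 (Q = 84 - 1*25 = 84 - 25 = 59)
-238383 - f(Q) = -238383 - 1*59 = -238383 - 59 = -238442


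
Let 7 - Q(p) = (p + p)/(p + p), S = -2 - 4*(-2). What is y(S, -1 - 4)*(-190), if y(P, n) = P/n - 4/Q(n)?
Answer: 1064/3 ≈ 354.67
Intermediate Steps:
S = 6 (S = -2 + 8 = 6)
Q(p) = 6 (Q(p) = 7 - (p + p)/(p + p) = 7 - 2*p/(2*p) = 7 - 2*p*1/(2*p) = 7 - 1*1 = 7 - 1 = 6)
y(P, n) = -⅔ + P/n (y(P, n) = P/n - 4/6 = P/n - 4*⅙ = P/n - ⅔ = -⅔ + P/n)
y(S, -1 - 4)*(-190) = (-⅔ + 6/(-1 - 4))*(-190) = (-⅔ + 6/(-5))*(-190) = (-⅔ + 6*(-⅕))*(-190) = (-⅔ - 6/5)*(-190) = -28/15*(-190) = 1064/3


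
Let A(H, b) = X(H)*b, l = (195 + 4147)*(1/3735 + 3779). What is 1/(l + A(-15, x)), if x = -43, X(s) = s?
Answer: 3735/61287854647 ≈ 6.0942e-8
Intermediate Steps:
l = 61285445572/3735 (l = 4342*(1/3735 + 3779) = 4342*(14114566/3735) = 61285445572/3735 ≈ 1.6408e+7)
A(H, b) = H*b
1/(l + A(-15, x)) = 1/(61285445572/3735 - 15*(-43)) = 1/(61285445572/3735 + 645) = 1/(61287854647/3735) = 3735/61287854647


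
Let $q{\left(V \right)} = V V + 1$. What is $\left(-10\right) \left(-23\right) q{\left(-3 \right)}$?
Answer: $2300$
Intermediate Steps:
$q{\left(V \right)} = 1 + V^{2}$ ($q{\left(V \right)} = V^{2} + 1 = 1 + V^{2}$)
$\left(-10\right) \left(-23\right) q{\left(-3 \right)} = \left(-10\right) \left(-23\right) \left(1 + \left(-3\right)^{2}\right) = 230 \left(1 + 9\right) = 230 \cdot 10 = 2300$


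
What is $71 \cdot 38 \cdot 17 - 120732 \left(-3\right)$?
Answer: $408062$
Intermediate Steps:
$71 \cdot 38 \cdot 17 - 120732 \left(-3\right) = 2698 \cdot 17 - -362196 = 45866 + 362196 = 408062$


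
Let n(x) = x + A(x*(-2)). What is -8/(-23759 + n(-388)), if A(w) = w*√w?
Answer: 193176/115789033 + 12416*√194/115789033 ≈ 0.0031619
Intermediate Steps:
A(w) = w^(3/2)
n(x) = x + 2*√2*(-x)^(3/2) (n(x) = x + (x*(-2))^(3/2) = x + (-2*x)^(3/2) = x + 2*√2*(-x)^(3/2))
-8/(-23759 + n(-388)) = -8/(-23759 + (-388 + 2*√2*(-1*(-388))^(3/2))) = -8/(-23759 + (-388 + 2*√2*388^(3/2))) = -8/(-23759 + (-388 + 2*√2*(776*√97))) = -8/(-23759 + (-388 + 1552*√194)) = -8/(-24147 + 1552*√194)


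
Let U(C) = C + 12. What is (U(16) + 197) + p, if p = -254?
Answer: -29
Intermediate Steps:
U(C) = 12 + C
(U(16) + 197) + p = ((12 + 16) + 197) - 254 = (28 + 197) - 254 = 225 - 254 = -29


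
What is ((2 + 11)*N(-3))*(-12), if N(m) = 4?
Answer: -624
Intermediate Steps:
((2 + 11)*N(-3))*(-12) = ((2 + 11)*4)*(-12) = (13*4)*(-12) = 52*(-12) = -624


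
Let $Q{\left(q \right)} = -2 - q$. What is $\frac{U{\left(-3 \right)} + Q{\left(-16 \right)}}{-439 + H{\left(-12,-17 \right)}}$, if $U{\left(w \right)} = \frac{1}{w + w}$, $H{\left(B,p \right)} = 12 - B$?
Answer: $- \frac{1}{30} \approx -0.033333$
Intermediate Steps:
$U{\left(w \right)} = \frac{1}{2 w}$
$\frac{U{\left(-3 \right)} + Q{\left(-16 \right)}}{-439 + H{\left(-12,-17 \right)}} = \frac{\frac{1}{2 \left(-3\right)} - -14}{-439 + \left(12 - -12\right)} = \frac{\frac{1}{2} \left(- \frac{1}{3}\right) + \left(-2 + 16\right)}{-439 + \left(12 + 12\right)} = \frac{- \frac{1}{6} + 14}{-439 + 24} = \frac{83}{6 \left(-415\right)} = \frac{83}{6} \left(- \frac{1}{415}\right) = - \frac{1}{30}$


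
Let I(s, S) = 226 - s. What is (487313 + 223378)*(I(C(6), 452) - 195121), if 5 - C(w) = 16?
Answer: -138502304844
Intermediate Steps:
C(w) = -11 (C(w) = 5 - 1*16 = 5 - 16 = -11)
(487313 + 223378)*(I(C(6), 452) - 195121) = (487313 + 223378)*((226 - 1*(-11)) - 195121) = 710691*((226 + 11) - 195121) = 710691*(237 - 195121) = 710691*(-194884) = -138502304844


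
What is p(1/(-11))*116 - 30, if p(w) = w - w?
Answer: -30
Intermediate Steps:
p(w) = 0
p(1/(-11))*116 - 30 = 0*116 - 30 = 0 - 30 = -30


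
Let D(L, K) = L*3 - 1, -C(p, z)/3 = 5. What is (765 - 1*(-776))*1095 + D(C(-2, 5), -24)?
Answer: 1687349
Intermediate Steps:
C(p, z) = -15 (C(p, z) = -3*5 = -15)
D(L, K) = -1 + 3*L (D(L, K) = 3*L - 1 = -1 + 3*L)
(765 - 1*(-776))*1095 + D(C(-2, 5), -24) = (765 - 1*(-776))*1095 + (-1 + 3*(-15)) = (765 + 776)*1095 + (-1 - 45) = 1541*1095 - 46 = 1687395 - 46 = 1687349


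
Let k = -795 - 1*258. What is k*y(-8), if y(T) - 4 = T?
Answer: 4212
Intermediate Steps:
y(T) = 4 + T
k = -1053 (k = -795 - 258 = -1053)
k*y(-8) = -1053*(4 - 8) = -1053*(-4) = 4212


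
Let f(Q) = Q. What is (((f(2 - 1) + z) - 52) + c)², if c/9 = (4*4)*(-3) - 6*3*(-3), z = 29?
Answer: 1024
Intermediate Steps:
c = 54 (c = 9*((4*4)*(-3) - 6*3*(-3)) = 9*(16*(-3) - 18*(-3)) = 9*(-48 - 1*(-54)) = 9*(-48 + 54) = 9*6 = 54)
(((f(2 - 1) + z) - 52) + c)² = ((((2 - 1) + 29) - 52) + 54)² = (((1 + 29) - 52) + 54)² = ((30 - 52) + 54)² = (-22 + 54)² = 32² = 1024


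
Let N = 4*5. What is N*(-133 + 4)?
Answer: -2580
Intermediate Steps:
N = 20
N*(-133 + 4) = 20*(-133 + 4) = 20*(-129) = -2580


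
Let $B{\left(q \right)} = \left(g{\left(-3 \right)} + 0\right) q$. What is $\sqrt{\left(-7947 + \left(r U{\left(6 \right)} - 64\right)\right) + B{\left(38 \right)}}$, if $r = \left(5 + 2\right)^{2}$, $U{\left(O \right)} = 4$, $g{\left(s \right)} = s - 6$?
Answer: $i \sqrt{8157} \approx 90.316 i$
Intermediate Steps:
$g{\left(s \right)} = -6 + s$ ($g{\left(s \right)} = s - 6 = -6 + s$)
$B{\left(q \right)} = - 9 q$ ($B{\left(q \right)} = \left(\left(-6 - 3\right) + 0\right) q = \left(-9 + 0\right) q = - 9 q$)
$r = 49$ ($r = 7^{2} = 49$)
$\sqrt{\left(-7947 + \left(r U{\left(6 \right)} - 64\right)\right) + B{\left(38 \right)}} = \sqrt{\left(-7947 + \left(49 \cdot 4 - 64\right)\right) - 342} = \sqrt{\left(-7947 + \left(196 - 64\right)\right) - 342} = \sqrt{\left(-7947 + 132\right) - 342} = \sqrt{-7815 - 342} = \sqrt{-8157} = i \sqrt{8157}$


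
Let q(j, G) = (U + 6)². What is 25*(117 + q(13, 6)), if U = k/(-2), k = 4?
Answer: 3325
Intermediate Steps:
U = -2 (U = 4/(-2) = 4*(-½) = -2)
q(j, G) = 16 (q(j, G) = (-2 + 6)² = 4² = 16)
25*(117 + q(13, 6)) = 25*(117 + 16) = 25*133 = 3325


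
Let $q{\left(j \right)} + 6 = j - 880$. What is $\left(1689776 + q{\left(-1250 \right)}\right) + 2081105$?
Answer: $3768745$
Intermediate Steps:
$q{\left(j \right)} = -886 + j$ ($q{\left(j \right)} = -6 + \left(j - 880\right) = -6 + \left(-880 + j\right) = -886 + j$)
$\left(1689776 + q{\left(-1250 \right)}\right) + 2081105 = \left(1689776 - 2136\right) + 2081105 = 1687640 + 2081105 = 3768745$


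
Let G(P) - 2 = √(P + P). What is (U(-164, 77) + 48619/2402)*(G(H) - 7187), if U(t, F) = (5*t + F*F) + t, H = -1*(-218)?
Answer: -85691967165/2402 + 11926509*√109/1201 ≈ -3.5572e+7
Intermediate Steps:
H = 218
G(P) = 2 + √2*√P (G(P) = 2 + √(P + P) = 2 + √(2*P) = 2 + √2*√P)
U(t, F) = F² + 6*t (U(t, F) = (5*t + F²) + t = (F² + 5*t) + t = F² + 6*t)
(U(-164, 77) + 48619/2402)*(G(H) - 7187) = ((77² + 6*(-164)) + 48619/2402)*((2 + √2*√218) - 7187) = ((5929 - 984) + 48619*(1/2402))*((2 + 2*√109) - 7187) = (4945 + 48619/2402)*(-7185 + 2*√109) = 11926509*(-7185 + 2*√109)/2402 = -85691967165/2402 + 11926509*√109/1201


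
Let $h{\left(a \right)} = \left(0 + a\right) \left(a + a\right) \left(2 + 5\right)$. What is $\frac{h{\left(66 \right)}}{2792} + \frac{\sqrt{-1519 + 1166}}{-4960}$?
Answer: $\frac{7623}{349} - \frac{i \sqrt{353}}{4960} \approx 21.842 - 0.003788 i$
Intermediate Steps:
$h{\left(a \right)} = 14 a^{2}$ ($h{\left(a \right)} = a 2 a 7 = a 14 a = 14 a^{2}$)
$\frac{h{\left(66 \right)}}{2792} + \frac{\sqrt{-1519 + 1166}}{-4960} = \frac{14 \cdot 66^{2}}{2792} + \frac{\sqrt{-1519 + 1166}}{-4960} = 14 \cdot 4356 \cdot \frac{1}{2792} + \sqrt{-353} \left(- \frac{1}{4960}\right) = 60984 \cdot \frac{1}{2792} + i \sqrt{353} \left(- \frac{1}{4960}\right) = \frac{7623}{349} - \frac{i \sqrt{353}}{4960}$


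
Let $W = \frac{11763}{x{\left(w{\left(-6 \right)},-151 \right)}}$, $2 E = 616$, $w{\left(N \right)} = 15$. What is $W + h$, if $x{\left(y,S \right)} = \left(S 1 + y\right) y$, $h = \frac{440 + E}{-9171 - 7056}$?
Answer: $- \frac{64134707}{11034360} \approx -5.8123$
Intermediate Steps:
$E = 308$ ($E = \frac{1}{2} \cdot 616 = 308$)
$h = - \frac{748}{16227}$ ($h = \frac{440 + 308}{-9171 - 7056} = \frac{748}{-16227} = 748 \left(- \frac{1}{16227}\right) = - \frac{748}{16227} \approx -0.046096$)
$x{\left(y,S \right)} = y \left(S + y\right)$ ($x{\left(y,S \right)} = \left(S + y\right) y = y \left(S + y\right)$)
$W = - \frac{3921}{680}$ ($W = \frac{11763}{15 \left(-151 + 15\right)} = \frac{11763}{15 \left(-136\right)} = \frac{11763}{-2040} = 11763 \left(- \frac{1}{2040}\right) = - \frac{3921}{680} \approx -5.7662$)
$W + h = - \frac{3921}{680} - \frac{748}{16227} = - \frac{64134707}{11034360}$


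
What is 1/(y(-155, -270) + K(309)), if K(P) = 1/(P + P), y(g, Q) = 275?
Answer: 618/169951 ≈ 0.0036363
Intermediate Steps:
K(P) = 1/(2*P)
1/(y(-155, -270) + K(309)) = 1/(275 + (½)/309) = 1/(275 + (½)*(1/309)) = 1/(275 + 1/618) = 1/(169951/618) = 618/169951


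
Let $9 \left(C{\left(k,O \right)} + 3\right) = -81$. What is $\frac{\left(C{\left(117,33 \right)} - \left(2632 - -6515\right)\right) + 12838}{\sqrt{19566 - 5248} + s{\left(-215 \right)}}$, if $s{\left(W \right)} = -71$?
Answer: $\frac{261209}{9277} + \frac{3679 \sqrt{14318}}{9277} \approx 75.61$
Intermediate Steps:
$C{\left(k,O \right)} = -12$ ($C{\left(k,O \right)} = -3 + \frac{1}{9} \left(-81\right) = -3 - 9 = -12$)
$\frac{\left(C{\left(117,33 \right)} - \left(2632 - -6515\right)\right) + 12838}{\sqrt{19566 - 5248} + s{\left(-215 \right)}} = \frac{\left(-12 - \left(2632 - -6515\right)\right) + 12838}{\sqrt{19566 - 5248} - 71} = \frac{\left(-12 - \left(2632 + 6515\right)\right) + 12838}{\sqrt{14318} - 71} = \frac{\left(-12 - 9147\right) + 12838}{-71 + \sqrt{14318}} = \frac{-9159 + 12838}{-71 + \sqrt{14318}} = \frac{3679}{-71 + \sqrt{14318}}$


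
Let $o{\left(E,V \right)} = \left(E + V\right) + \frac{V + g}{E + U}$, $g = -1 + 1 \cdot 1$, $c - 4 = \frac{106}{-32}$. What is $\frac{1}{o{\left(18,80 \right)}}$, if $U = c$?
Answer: $\frac{299}{30582} \approx 0.009777$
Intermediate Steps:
$c = \frac{11}{16}$ ($c = 4 + \frac{106}{-32} = 4 + 106 \left(- \frac{1}{32}\right) = 4 - \frac{53}{16} = \frac{11}{16} \approx 0.6875$)
$U = \frac{11}{16} \approx 0.6875$
$g = 0$ ($g = -1 + 1 = 0$)
$o{\left(E,V \right)} = E + V + \frac{V}{\frac{11}{16} + E}$ ($o{\left(E,V \right)} = \left(E + V\right) + \frac{V + 0}{E + \frac{11}{16}} = \left(E + V\right) + \frac{V}{\frac{11}{16} + E} = E + V + \frac{V}{\frac{11}{16} + E}$)
$\frac{1}{o{\left(18,80 \right)}} = \frac{1}{\frac{1}{11 + 16 \cdot 18} \left(11 \cdot 18 + 16 \cdot 18^{2} + 27 \cdot 80 + 16 \cdot 18 \cdot 80\right)} = \frac{1}{\frac{1}{11 + 288} \left(198 + 16 \cdot 324 + 2160 + 23040\right)} = \frac{1}{\frac{1}{299} \left(198 + 5184 + 2160 + 23040\right)} = \frac{1}{\frac{1}{299} \cdot 30582} = \frac{1}{\frac{30582}{299}} = \frac{299}{30582}$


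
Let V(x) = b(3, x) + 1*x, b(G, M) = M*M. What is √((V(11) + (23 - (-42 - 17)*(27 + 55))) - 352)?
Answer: √4641 ≈ 68.125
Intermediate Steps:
b(G, M) = M²
V(x) = x + x² (V(x) = x² + 1*x = x² + x = x + x²)
√((V(11) + (23 - (-42 - 17)*(27 + 55))) - 352) = √((11*(1 + 11) + (23 - (-42 - 17)*(27 + 55))) - 352) = √((11*12 + (23 - (-59)*82)) - 352) = √((132 + (23 - 1*(-4838))) - 352) = √((132 + (23 + 4838)) - 352) = √((132 + 4861) - 352) = √(4993 - 352) = √4641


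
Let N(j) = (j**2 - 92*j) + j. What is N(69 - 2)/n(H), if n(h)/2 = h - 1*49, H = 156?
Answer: -804/107 ≈ -7.5140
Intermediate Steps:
n(h) = -98 + 2*h (n(h) = 2*(h - 1*49) = 2*(h - 49) = 2*(-49 + h) = -98 + 2*h)
N(j) = j**2 - 91*j
N(69 - 2)/n(H) = ((69 - 2)*(-91 + (69 - 2)))/(-98 + 2*156) = (67*(-91 + 67))/(-98 + 312) = (67*(-24))/214 = -1608*1/214 = -804/107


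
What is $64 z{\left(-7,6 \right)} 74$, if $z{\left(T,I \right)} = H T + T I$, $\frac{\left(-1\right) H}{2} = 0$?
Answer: $-198912$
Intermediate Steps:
$H = 0$ ($H = \left(-2\right) 0 = 0$)
$z{\left(T,I \right)} = I T$ ($z{\left(T,I \right)} = 0 T + T I = 0 + I T = I T$)
$64 z{\left(-7,6 \right)} 74 = 64 \cdot 6 \left(-7\right) 74 = 64 \left(-42\right) 74 = \left(-2688\right) 74 = -198912$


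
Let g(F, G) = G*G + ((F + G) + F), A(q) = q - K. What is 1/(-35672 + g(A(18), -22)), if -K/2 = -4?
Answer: -1/35190 ≈ -2.8417e-5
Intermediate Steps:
K = 8 (K = -2*(-4) = 8)
A(q) = -8 + q (A(q) = q - 1*8 = q - 8 = -8 + q)
g(F, G) = G + G² + 2*F (g(F, G) = G² + (G + 2*F) = G + G² + 2*F)
1/(-35672 + g(A(18), -22)) = 1/(-35672 + (-22 + (-22)² + 2*(-8 + 18))) = 1/(-35672 + (-22 + 484 + 2*10)) = 1/(-35672 + (-22 + 484 + 20)) = 1/(-35672 + 482) = 1/(-35190) = -1/35190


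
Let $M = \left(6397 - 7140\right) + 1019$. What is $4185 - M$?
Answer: $3909$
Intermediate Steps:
$M = 276$ ($M = -743 + 1019 = 276$)
$4185 - M = 4185 - 276 = 3909$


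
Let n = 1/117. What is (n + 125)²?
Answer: 213919876/13689 ≈ 15627.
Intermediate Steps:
n = 1/117 ≈ 0.0085470
(n + 125)² = (1/117 + 125)² = (14626/117)² = 213919876/13689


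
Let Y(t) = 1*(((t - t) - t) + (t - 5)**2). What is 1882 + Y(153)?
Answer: 23633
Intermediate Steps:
Y(t) = (-5 + t)**2 - t (Y(t) = 1*((0 - t) + (-5 + t)**2) = 1*(-t + (-5 + t)**2) = 1*((-5 + t)**2 - t) = (-5 + t)**2 - t)
1882 + Y(153) = 1882 + ((-5 + 153)**2 - 1*153) = 1882 + (148**2 - 153) = 1882 + (21904 - 153) = 1882 + 21751 = 23633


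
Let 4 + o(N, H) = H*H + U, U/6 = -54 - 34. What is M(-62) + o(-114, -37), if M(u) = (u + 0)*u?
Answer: 4681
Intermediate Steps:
M(u) = u² (M(u) = u*u = u²)
U = -528 (U = 6*(-54 - 34) = 6*(-88) = -528)
o(N, H) = -532 + H² (o(N, H) = -4 + (H*H - 528) = -4 + (H² - 528) = -4 + (-528 + H²) = -532 + H²)
M(-62) + o(-114, -37) = (-62)² + (-532 + (-37)²) = 3844 + (-532 + 1369) = 3844 + 837 = 4681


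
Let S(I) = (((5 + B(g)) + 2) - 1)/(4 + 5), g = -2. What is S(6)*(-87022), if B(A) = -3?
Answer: -87022/3 ≈ -29007.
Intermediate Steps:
S(I) = 1/3 (S(I) = (((5 - 3) + 2) - 1)/(4 + 5) = ((2 + 2) - 1)/9 = (4 - 1)*(1/9) = 3*(1/9) = 1/3)
S(6)*(-87022) = (1/3)*(-87022) = -87022/3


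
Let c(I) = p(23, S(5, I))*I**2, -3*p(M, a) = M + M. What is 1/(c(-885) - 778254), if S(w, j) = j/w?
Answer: -1/12787704 ≈ -7.8200e-8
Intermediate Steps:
p(M, a) = -2*M/3 (p(M, a) = -(M + M)/3 = -2*M/3)
c(I) = -46*I**2/3 (c(I) = (-2/3*23)*I**2 = -46*I**2/3)
1/(c(-885) - 778254) = 1/(-46/3*(-885)**2 - 778254) = 1/(-46/3*783225 - 778254) = 1/(-12009450 - 778254) = 1/(-12787704) = -1/12787704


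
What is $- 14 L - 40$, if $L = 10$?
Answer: $-180$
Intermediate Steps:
$- 14 L - 40 = \left(-14\right) 10 - 40 = -140 - 40 = -180$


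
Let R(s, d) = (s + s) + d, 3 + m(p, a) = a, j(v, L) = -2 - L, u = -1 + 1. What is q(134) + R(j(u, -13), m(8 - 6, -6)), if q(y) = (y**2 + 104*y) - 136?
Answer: 31769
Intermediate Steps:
u = 0
m(p, a) = -3 + a
R(s, d) = d + 2*s (R(s, d) = 2*s + d = d + 2*s)
q(y) = -136 + y**2 + 104*y
q(134) + R(j(u, -13), m(8 - 6, -6)) = (-136 + 134**2 + 104*134) + ((-3 - 6) + 2*(-2 - 1*(-13))) = (-136 + 17956 + 13936) + (-9 + 2*(-2 + 13)) = 31756 + (-9 + 2*11) = 31756 + (-9 + 22) = 31756 + 13 = 31769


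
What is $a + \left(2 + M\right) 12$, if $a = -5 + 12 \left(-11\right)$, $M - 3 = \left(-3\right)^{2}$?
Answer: $31$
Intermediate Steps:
$M = 12$ ($M = 3 + \left(-3\right)^{2} = 3 + 9 = 12$)
$a = -137$ ($a = -5 - 132 = -137$)
$a + \left(2 + M\right) 12 = -137 + \left(2 + 12\right) 12 = -137 + 14 \cdot 12 = -137 + 168 = 31$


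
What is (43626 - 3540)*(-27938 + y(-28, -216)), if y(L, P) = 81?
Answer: -1116675702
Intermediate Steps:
(43626 - 3540)*(-27938 + y(-28, -216)) = (43626 - 3540)*(-27938 + 81) = 40086*(-27857) = -1116675702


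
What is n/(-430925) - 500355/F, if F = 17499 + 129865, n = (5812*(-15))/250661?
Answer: -10809275715552471/3183536659350740 ≈ -3.3954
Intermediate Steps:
n = -87180/250661 (n = -87180*1/250661 = -87180/250661 ≈ -0.34780)
F = 147364
n/(-430925) - 500355/F = -87180/250661/(-430925) - 500355/147364 = -87180/250661*(-1/430925) - 500355*1/147364 = 17436/21603218285 - 500355/147364 = -10809275715552471/3183536659350740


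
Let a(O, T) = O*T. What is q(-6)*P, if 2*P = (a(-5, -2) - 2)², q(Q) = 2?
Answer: 64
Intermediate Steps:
P = 32 (P = (-5*(-2) - 2)²/2 = (10 - 2)²/2 = (½)*8² = (½)*64 = 32)
q(-6)*P = 2*32 = 64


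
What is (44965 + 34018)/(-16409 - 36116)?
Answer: -78983/52525 ≈ -1.5037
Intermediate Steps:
(44965 + 34018)/(-16409 - 36116) = 78983/(-52525) = 78983*(-1/52525) = -78983/52525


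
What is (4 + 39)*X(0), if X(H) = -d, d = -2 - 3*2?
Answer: 344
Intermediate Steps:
d = -8 (d = -2 - 6 = -8)
X(H) = 8 (X(H) = -1*(-8) = 8)
(4 + 39)*X(0) = (4 + 39)*8 = 43*8 = 344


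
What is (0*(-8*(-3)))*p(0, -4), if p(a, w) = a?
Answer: 0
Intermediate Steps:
(0*(-8*(-3)))*p(0, -4) = (0*(-8*(-3)))*0 = (0*24)*0 = 0*0 = 0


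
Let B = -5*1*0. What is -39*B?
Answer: 0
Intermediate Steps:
B = 0 (B = -5*0 = 0)
-39*B = -39*0 = 0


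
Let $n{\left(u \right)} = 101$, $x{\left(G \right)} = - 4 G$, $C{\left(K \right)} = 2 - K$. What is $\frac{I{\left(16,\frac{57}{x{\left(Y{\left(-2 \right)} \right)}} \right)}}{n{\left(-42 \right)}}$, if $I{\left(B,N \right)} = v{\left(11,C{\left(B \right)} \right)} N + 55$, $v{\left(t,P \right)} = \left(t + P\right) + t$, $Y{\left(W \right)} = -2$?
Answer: $\frac{112}{101} \approx 1.1089$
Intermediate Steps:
$v{\left(t,P \right)} = P + 2 t$ ($v{\left(t,P \right)} = \left(P + t\right) + t = P + 2 t$)
$I{\left(B,N \right)} = 55 + N \left(24 - B\right)$ ($I{\left(B,N \right)} = \left(\left(2 - B\right) + 2 \cdot 11\right) N + 55 = \left(\left(2 - B\right) + 22\right) N + 55 = \left(24 - B\right) N + 55 = N \left(24 - B\right) + 55 = 55 + N \left(24 - B\right)$)
$\frac{I{\left(16,\frac{57}{x{\left(Y{\left(-2 \right)} \right)}} \right)}}{n{\left(-42 \right)}} = \frac{55 - \frac{57}{\left(-4\right) \left(-2\right)} \left(-24 + 16\right)}{101} = \left(55 - \frac{57}{8} \left(-8\right)\right) \frac{1}{101} = \left(55 + 57\right) \frac{1}{101} = 112 \cdot \frac{1}{101} = \frac{112}{101}$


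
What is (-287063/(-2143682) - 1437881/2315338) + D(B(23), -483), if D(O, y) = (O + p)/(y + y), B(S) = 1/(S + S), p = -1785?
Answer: 75025533550035829/55137837314678244 ≈ 1.3607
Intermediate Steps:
B(S) = 1/(2*S)
D(O, y) = (-1785 + O)/(2*y) (D(O, y) = (O - 1785)/(y + y) = (-1785 + O)/((2*y)) = (-1785 + O)*(1/(2*y)) = (-1785 + O)/(2*y))
(-287063/(-2143682) - 1437881/2315338) + D(B(23), -483) = (-287063/(-2143682) - 1437881/2315338) + (½)*(-1785 + (½)/23)/(-483) = (-287063*(-1/2143682) - 1437881*1/2315338) + (½)*(-1/483)*(-1785 + (½)*(1/23)) = (287063/2143682 - 1437881/2315338) + (½)*(-1/483)*(-1785 + 1/46) = -604427936387/1240837098629 + (½)*(-1/483)*(-82109/46) = -604427936387/1240837098629 + 82109/44436 = 75025533550035829/55137837314678244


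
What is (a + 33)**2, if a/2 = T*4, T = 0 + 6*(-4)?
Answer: 25281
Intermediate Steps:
T = -24 (T = 0 - 24 = -24)
a = -192 (a = 2*(-24*4) = 2*(-96) = -192)
(a + 33)**2 = (-192 + 33)**2 = (-159)**2 = 25281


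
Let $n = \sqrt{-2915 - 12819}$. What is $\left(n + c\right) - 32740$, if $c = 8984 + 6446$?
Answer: $-17310 + i \sqrt{15734} \approx -17310.0 + 125.44 i$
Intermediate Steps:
$c = 15430$
$n = i \sqrt{15734}$ ($n = \sqrt{-15734} = i \sqrt{15734} \approx 125.44 i$)
$\left(n + c\right) - 32740 = \left(i \sqrt{15734} + 15430\right) - 32740 = \left(15430 + i \sqrt{15734}\right) - 32740 = -17310 + i \sqrt{15734}$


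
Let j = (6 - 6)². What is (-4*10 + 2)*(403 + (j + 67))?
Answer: -17860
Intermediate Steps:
j = 0 (j = 0² = 0)
(-4*10 + 2)*(403 + (j + 67)) = (-4*10 + 2)*(403 + (0 + 67)) = (-40 + 2)*(403 + 67) = -38*470 = -17860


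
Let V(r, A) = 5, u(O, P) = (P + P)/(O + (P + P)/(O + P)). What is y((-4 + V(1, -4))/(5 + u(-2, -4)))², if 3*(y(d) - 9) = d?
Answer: 211600/2601 ≈ 81.353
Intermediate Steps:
u(O, P) = 2*P/(O + 2*P/(O + P)) (u(O, P) = (2*P)/(O + (2*P)/(O + P)) = (2*P)/(O + 2*P/(O + P)) = 2*P/(O + 2*P/(O + P)))
y(d) = 9 + d/3
y((-4 + V(1, -4))/(5 + u(-2, -4)))² = (9 + ((-4 + 5)/(5 + 2*(-4)*(-2 - 4)/((-2)² + 2*(-4) - 2*(-4))))/3)² = (9 + (1/(5 + 2*(-4)*(-6)/(4 - 8 + 8)))/3)² = (9 + (1/(5 + 2*(-4)*(-6)/4))/3)² = (9 + (1/(5 + 2*(-4)*(¼)*(-6)))/3)² = (9 + (1/(5 + 12))/3)² = (9 + (1/17)/3)² = (9 + (1*(1/17))/3)² = (9 + (⅓)*(1/17))² = (9 + 1/51)² = (460/51)² = 211600/2601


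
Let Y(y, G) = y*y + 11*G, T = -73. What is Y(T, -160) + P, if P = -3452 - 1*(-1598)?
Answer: 1715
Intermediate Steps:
P = -1854 (P = -3452 + 1598 = -1854)
Y(y, G) = y**2 + 11*G
Y(T, -160) + P = ((-73)**2 + 11*(-160)) - 1854 = (5329 - 1760) - 1854 = 3569 - 1854 = 1715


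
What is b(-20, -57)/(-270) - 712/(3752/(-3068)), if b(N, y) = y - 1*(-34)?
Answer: 73734827/126630 ≈ 582.29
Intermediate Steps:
b(N, y) = 34 + y (b(N, y) = y + 34 = 34 + y)
b(-20, -57)/(-270) - 712/(3752/(-3068)) = (34 - 57)/(-270) - 712/(3752/(-3068)) = -23*(-1/270) - 712/(3752*(-1/3068)) = 23/270 - 712/(-938/767) = 23/270 - 712*(-767/938) = 23/270 + 273052/469 = 73734827/126630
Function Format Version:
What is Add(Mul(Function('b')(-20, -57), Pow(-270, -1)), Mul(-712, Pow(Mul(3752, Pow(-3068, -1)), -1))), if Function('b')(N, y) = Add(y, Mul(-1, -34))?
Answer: Rational(73734827, 126630) ≈ 582.29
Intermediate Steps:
Function('b')(N, y) = Add(34, y) (Function('b')(N, y) = Add(y, 34) = Add(34, y))
Add(Mul(Function('b')(-20, -57), Pow(-270, -1)), Mul(-712, Pow(Mul(3752, Pow(-3068, -1)), -1))) = Add(Mul(Add(34, -57), Pow(-270, -1)), Mul(-712, Pow(Mul(3752, Pow(-3068, -1)), -1))) = Add(Mul(-23, Rational(-1, 270)), Mul(-712, Pow(Mul(3752, Rational(-1, 3068)), -1))) = Add(Rational(23, 270), Mul(-712, Pow(Rational(-938, 767), -1))) = Add(Rational(23, 270), Mul(-712, Rational(-767, 938))) = Add(Rational(23, 270), Rational(273052, 469)) = Rational(73734827, 126630)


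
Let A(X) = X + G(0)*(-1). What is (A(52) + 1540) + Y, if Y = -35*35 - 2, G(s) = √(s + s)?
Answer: 365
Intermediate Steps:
G(s) = √2*√s (G(s) = √(2*s) = √2*√s)
A(X) = X (A(X) = X + (√2*√0)*(-1) = X + (√2*0)*(-1) = X + 0*(-1) = X + 0 = X)
Y = -1227 (Y = -1225 - 2 = -1227)
(A(52) + 1540) + Y = (52 + 1540) - 1227 = 1592 - 1227 = 365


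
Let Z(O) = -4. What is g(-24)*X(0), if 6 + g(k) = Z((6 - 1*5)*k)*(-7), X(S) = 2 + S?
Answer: 44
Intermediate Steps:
g(k) = 22 (g(k) = -6 - 4*(-7) = -6 + 28 = 22)
g(-24)*X(0) = 22*(2 + 0) = 22*2 = 44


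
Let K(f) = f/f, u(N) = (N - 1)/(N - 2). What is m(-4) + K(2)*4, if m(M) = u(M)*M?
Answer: ⅔ ≈ 0.66667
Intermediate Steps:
u(N) = (-1 + N)/(-2 + N)
K(f) = 1
m(M) = M*(-1 + M)/(-2 + M) (m(M) = ((-1 + M)/(-2 + M))*M = M*(-1 + M)/(-2 + M))
m(-4) + K(2)*4 = -4*(-1 - 4)/(-2 - 4) + 1*4 = -4*(-5)/(-6) + 4 = -4*(-⅙)*(-5) + 4 = -10/3 + 4 = ⅔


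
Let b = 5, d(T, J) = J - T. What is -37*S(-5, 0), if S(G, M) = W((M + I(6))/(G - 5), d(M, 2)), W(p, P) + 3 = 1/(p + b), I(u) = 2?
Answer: 2479/24 ≈ 103.29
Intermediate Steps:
W(p, P) = -3 + 1/(5 + p) (W(p, P) = -3 + 1/(p + 5) = -3 + 1/(5 + p))
S(G, M) = (-14 - 3*(2 + M)/(-5 + G))/(5 + (2 + M)/(-5 + G)) (S(G, M) = (-14 - 3*(M + 2)/(G - 5))/(5 + (M + 2)/(G - 5)) = (-14 - 3*(2 + M)/(-5 + G))/(5 + (2 + M)/(-5 + G)))
-37*S(-5, 0) = -37*(64 - 14*(-5) - 3*0)/(-23 + 0 + 5*(-5)) = -37*(64 + 70 + 0)/(-23 + 0 - 25) = -37*134/(-48) = -(-37)*134/48 = -37*(-67/24) = 2479/24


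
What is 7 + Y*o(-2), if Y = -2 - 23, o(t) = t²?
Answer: -93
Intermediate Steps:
Y = -25
7 + Y*o(-2) = 7 - 25*(-2)² = 7 - 25*4 = 7 - 100 = -93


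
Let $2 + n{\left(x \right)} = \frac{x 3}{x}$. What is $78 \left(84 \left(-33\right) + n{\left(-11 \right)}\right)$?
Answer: $-216138$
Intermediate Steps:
$n{\left(x \right)} = 1$ ($n{\left(x \right)} = -2 + \frac{x 3}{x} = -2 + \frac{3 x}{x} = -2 + 3 = 1$)
$78 \left(84 \left(-33\right) + n{\left(-11 \right)}\right) = 78 \left(84 \left(-33\right) + 1\right) = 78 \left(-2772 + 1\right) = 78 \left(-2771\right) = -216138$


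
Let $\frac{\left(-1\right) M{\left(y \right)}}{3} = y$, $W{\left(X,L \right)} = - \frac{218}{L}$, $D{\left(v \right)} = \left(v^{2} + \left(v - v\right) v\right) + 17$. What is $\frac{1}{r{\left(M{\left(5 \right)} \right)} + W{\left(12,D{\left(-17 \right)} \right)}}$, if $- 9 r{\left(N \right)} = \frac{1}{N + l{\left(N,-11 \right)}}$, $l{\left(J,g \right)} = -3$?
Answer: $- \frac{2754}{1945} \approx -1.4159$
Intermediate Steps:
$D{\left(v \right)} = 17 + v^{2}$ ($D{\left(v \right)} = \left(v^{2} + 0 v\right) + 17 = \left(v^{2} + 0\right) + 17 = v^{2} + 17 = 17 + v^{2}$)
$M{\left(y \right)} = - 3 y$
$r{\left(N \right)} = - \frac{1}{9 \left(-3 + N\right)}$ ($r{\left(N \right)} = - \frac{1}{9 \left(N - 3\right)} = - \frac{1}{9 \left(-3 + N\right)}$)
$\frac{1}{r{\left(M{\left(5 \right)} \right)} + W{\left(12,D{\left(-17 \right)} \right)}} = \frac{1}{- \frac{1}{-27 + 9 \left(\left(-3\right) 5\right)} - \frac{218}{17 + \left(-17\right)^{2}}} = \frac{1}{- \frac{1}{-27 + 9 \left(-15\right)} - \frac{218}{17 + 289}} = \frac{1}{- \frac{1}{-27 - 135} - \frac{218}{306}} = \frac{1}{- \frac{1}{-162} - \frac{109}{153}} = \frac{1}{\left(-1\right) \left(- \frac{1}{162}\right) - \frac{109}{153}} = \frac{1}{\frac{1}{162} - \frac{109}{153}} = \frac{1}{- \frac{1945}{2754}} = - \frac{2754}{1945}$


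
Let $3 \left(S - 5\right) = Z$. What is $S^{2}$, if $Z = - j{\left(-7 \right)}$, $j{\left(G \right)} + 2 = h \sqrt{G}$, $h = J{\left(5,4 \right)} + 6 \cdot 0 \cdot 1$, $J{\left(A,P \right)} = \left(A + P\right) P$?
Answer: $\frac{\left(17 - 36 i \sqrt{7}\right)^{2}}{9} \approx -975.89 - 359.82 i$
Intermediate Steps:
$J{\left(A,P \right)} = P \left(A + P\right)$
$h = 36$ ($h = 4 \left(5 + 4\right) + 6 \cdot 0 \cdot 1 = 4 \cdot 9 + 6 \cdot 0 = 36 + 0 = 36$)
$j{\left(G \right)} = -2 + 36 \sqrt{G}$
$Z = 2 - 36 i \sqrt{7}$ ($Z = - (-2 + 36 \sqrt{-7}) = - (-2 + 36 i \sqrt{7}) = 2 - 36 i \sqrt{7} \approx 2.0 - 95.247 i$)
$S = \frac{17}{3} - 12 i \sqrt{7}$ ($S = 5 + \frac{2 - 36 i \sqrt{7}}{3} = 5 + \left(\frac{2}{3} - 12 i \sqrt{7}\right) = \frac{17}{3} - 12 i \sqrt{7} \approx 5.6667 - 31.749 i$)
$S^{2} = \left(\frac{17}{3} - 12 i \sqrt{7}\right)^{2}$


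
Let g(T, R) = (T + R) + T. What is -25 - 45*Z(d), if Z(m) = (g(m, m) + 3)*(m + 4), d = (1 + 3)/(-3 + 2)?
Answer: -25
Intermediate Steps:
d = -4 (d = 4/(-1) = 4*(-1) = -4)
g(T, R) = R + 2*T (g(T, R) = (R + T) + T = R + 2*T)
Z(m) = (3 + 3*m)*(4 + m) (Z(m) = ((m + 2*m) + 3)*(m + 4) = (3*m + 3)*(4 + m) = (3 + 3*m)*(4 + m))
-25 - 45*Z(d) = -25 - 45*(12 + 3*(-4)² + 15*(-4)) = -25 - 45*(12 + 3*16 - 60) = -25 - 45*(12 + 48 - 60) = -25 - 45*0 = -25 + 0 = -25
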